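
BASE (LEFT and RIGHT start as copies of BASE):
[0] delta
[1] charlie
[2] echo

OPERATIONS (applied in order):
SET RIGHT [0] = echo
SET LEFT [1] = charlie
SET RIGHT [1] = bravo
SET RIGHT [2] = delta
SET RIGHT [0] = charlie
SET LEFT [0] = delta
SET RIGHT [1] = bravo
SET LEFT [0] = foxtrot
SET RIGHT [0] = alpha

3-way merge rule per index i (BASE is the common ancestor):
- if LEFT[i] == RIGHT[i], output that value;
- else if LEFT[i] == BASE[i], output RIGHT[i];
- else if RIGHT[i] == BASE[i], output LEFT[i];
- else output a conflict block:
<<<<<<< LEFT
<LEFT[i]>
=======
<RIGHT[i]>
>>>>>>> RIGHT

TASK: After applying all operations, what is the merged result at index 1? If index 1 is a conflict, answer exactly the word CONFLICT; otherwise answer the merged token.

Answer: bravo

Derivation:
Final LEFT:  [foxtrot, charlie, echo]
Final RIGHT: [alpha, bravo, delta]
i=0: BASE=delta L=foxtrot R=alpha all differ -> CONFLICT
i=1: L=charlie=BASE, R=bravo -> take RIGHT -> bravo
i=2: L=echo=BASE, R=delta -> take RIGHT -> delta
Index 1 -> bravo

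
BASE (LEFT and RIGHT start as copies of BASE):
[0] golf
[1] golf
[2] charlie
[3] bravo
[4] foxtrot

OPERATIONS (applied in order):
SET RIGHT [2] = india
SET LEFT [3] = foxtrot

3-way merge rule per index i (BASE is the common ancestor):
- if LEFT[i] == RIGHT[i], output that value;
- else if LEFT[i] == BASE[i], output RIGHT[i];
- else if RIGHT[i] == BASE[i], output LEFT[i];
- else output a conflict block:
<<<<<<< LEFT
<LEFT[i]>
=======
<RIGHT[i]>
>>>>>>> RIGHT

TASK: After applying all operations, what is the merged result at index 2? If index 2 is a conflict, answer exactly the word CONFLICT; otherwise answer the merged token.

Final LEFT:  [golf, golf, charlie, foxtrot, foxtrot]
Final RIGHT: [golf, golf, india, bravo, foxtrot]
i=0: L=golf R=golf -> agree -> golf
i=1: L=golf R=golf -> agree -> golf
i=2: L=charlie=BASE, R=india -> take RIGHT -> india
i=3: L=foxtrot, R=bravo=BASE -> take LEFT -> foxtrot
i=4: L=foxtrot R=foxtrot -> agree -> foxtrot
Index 2 -> india

Answer: india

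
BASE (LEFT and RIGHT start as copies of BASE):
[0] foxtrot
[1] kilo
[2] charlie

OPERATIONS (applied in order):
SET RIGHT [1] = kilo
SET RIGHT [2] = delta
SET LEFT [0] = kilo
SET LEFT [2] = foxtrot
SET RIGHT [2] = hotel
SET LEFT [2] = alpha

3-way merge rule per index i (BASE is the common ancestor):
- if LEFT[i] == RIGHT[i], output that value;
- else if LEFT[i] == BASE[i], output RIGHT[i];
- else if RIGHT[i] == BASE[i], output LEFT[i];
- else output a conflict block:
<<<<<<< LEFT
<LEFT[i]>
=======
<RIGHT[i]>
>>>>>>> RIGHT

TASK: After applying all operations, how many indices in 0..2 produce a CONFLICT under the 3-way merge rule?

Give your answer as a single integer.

Answer: 1

Derivation:
Final LEFT:  [kilo, kilo, alpha]
Final RIGHT: [foxtrot, kilo, hotel]
i=0: L=kilo, R=foxtrot=BASE -> take LEFT -> kilo
i=1: L=kilo R=kilo -> agree -> kilo
i=2: BASE=charlie L=alpha R=hotel all differ -> CONFLICT
Conflict count: 1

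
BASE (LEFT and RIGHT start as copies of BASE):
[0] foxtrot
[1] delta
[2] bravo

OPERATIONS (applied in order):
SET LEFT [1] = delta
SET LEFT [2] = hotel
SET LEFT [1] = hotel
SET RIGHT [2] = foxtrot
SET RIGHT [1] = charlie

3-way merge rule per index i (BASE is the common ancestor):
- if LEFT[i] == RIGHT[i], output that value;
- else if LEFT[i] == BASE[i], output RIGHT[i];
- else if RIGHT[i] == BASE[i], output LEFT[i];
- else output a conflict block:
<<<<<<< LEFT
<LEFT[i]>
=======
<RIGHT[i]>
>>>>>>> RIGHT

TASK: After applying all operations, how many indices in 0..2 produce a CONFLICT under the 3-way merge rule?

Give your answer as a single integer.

Answer: 2

Derivation:
Final LEFT:  [foxtrot, hotel, hotel]
Final RIGHT: [foxtrot, charlie, foxtrot]
i=0: L=foxtrot R=foxtrot -> agree -> foxtrot
i=1: BASE=delta L=hotel R=charlie all differ -> CONFLICT
i=2: BASE=bravo L=hotel R=foxtrot all differ -> CONFLICT
Conflict count: 2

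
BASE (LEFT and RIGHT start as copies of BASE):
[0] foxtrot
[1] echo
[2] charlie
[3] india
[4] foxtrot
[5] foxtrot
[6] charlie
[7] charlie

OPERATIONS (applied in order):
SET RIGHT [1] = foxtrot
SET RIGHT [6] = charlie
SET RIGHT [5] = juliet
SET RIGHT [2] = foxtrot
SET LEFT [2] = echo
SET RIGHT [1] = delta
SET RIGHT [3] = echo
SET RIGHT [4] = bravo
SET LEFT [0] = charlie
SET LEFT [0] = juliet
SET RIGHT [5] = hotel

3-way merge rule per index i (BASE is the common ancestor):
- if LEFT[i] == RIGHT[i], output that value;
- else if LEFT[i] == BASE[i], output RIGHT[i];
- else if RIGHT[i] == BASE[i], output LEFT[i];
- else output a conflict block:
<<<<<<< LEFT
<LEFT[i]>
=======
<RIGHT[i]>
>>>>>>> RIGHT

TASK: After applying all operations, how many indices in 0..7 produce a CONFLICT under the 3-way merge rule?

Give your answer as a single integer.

Answer: 1

Derivation:
Final LEFT:  [juliet, echo, echo, india, foxtrot, foxtrot, charlie, charlie]
Final RIGHT: [foxtrot, delta, foxtrot, echo, bravo, hotel, charlie, charlie]
i=0: L=juliet, R=foxtrot=BASE -> take LEFT -> juliet
i=1: L=echo=BASE, R=delta -> take RIGHT -> delta
i=2: BASE=charlie L=echo R=foxtrot all differ -> CONFLICT
i=3: L=india=BASE, R=echo -> take RIGHT -> echo
i=4: L=foxtrot=BASE, R=bravo -> take RIGHT -> bravo
i=5: L=foxtrot=BASE, R=hotel -> take RIGHT -> hotel
i=6: L=charlie R=charlie -> agree -> charlie
i=7: L=charlie R=charlie -> agree -> charlie
Conflict count: 1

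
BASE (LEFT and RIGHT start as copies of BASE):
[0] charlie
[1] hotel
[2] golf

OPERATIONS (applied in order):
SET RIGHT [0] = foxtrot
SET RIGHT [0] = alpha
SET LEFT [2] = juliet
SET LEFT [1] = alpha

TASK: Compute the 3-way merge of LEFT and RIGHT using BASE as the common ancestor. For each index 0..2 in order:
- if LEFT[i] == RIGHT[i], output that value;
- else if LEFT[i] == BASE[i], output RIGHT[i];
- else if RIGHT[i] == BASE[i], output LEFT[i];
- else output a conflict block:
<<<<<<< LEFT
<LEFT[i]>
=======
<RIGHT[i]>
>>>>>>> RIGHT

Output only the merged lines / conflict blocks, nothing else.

Final LEFT:  [charlie, alpha, juliet]
Final RIGHT: [alpha, hotel, golf]
i=0: L=charlie=BASE, R=alpha -> take RIGHT -> alpha
i=1: L=alpha, R=hotel=BASE -> take LEFT -> alpha
i=2: L=juliet, R=golf=BASE -> take LEFT -> juliet

Answer: alpha
alpha
juliet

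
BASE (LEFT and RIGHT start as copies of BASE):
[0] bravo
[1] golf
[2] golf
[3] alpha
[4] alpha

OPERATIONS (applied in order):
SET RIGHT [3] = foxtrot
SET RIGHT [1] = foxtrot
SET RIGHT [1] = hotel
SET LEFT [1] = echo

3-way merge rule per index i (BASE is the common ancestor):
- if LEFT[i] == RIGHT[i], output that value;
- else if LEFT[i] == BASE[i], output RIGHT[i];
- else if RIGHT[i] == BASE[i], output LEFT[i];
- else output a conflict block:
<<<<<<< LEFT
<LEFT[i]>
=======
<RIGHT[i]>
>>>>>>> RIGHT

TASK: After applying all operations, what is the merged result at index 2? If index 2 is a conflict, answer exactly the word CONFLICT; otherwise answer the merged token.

Answer: golf

Derivation:
Final LEFT:  [bravo, echo, golf, alpha, alpha]
Final RIGHT: [bravo, hotel, golf, foxtrot, alpha]
i=0: L=bravo R=bravo -> agree -> bravo
i=1: BASE=golf L=echo R=hotel all differ -> CONFLICT
i=2: L=golf R=golf -> agree -> golf
i=3: L=alpha=BASE, R=foxtrot -> take RIGHT -> foxtrot
i=4: L=alpha R=alpha -> agree -> alpha
Index 2 -> golf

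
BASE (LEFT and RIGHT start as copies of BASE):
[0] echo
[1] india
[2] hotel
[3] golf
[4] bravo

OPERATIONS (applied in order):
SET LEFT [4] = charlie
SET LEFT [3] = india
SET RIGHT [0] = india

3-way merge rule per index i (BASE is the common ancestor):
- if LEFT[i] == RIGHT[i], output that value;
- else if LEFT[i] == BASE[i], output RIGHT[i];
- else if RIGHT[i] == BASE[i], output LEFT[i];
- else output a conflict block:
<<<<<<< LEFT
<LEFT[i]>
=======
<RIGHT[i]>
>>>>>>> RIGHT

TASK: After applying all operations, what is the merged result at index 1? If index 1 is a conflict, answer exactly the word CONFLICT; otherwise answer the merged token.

Final LEFT:  [echo, india, hotel, india, charlie]
Final RIGHT: [india, india, hotel, golf, bravo]
i=0: L=echo=BASE, R=india -> take RIGHT -> india
i=1: L=india R=india -> agree -> india
i=2: L=hotel R=hotel -> agree -> hotel
i=3: L=india, R=golf=BASE -> take LEFT -> india
i=4: L=charlie, R=bravo=BASE -> take LEFT -> charlie
Index 1 -> india

Answer: india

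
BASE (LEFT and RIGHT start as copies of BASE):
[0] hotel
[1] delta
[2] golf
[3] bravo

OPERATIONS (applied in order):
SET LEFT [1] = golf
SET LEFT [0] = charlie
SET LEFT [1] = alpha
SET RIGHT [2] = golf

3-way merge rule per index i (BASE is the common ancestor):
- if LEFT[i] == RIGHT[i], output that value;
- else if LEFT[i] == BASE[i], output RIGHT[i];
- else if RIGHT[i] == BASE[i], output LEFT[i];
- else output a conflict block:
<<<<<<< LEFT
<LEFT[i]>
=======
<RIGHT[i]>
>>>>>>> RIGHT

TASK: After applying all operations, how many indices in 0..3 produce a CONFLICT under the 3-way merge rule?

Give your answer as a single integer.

Final LEFT:  [charlie, alpha, golf, bravo]
Final RIGHT: [hotel, delta, golf, bravo]
i=0: L=charlie, R=hotel=BASE -> take LEFT -> charlie
i=1: L=alpha, R=delta=BASE -> take LEFT -> alpha
i=2: L=golf R=golf -> agree -> golf
i=3: L=bravo R=bravo -> agree -> bravo
Conflict count: 0

Answer: 0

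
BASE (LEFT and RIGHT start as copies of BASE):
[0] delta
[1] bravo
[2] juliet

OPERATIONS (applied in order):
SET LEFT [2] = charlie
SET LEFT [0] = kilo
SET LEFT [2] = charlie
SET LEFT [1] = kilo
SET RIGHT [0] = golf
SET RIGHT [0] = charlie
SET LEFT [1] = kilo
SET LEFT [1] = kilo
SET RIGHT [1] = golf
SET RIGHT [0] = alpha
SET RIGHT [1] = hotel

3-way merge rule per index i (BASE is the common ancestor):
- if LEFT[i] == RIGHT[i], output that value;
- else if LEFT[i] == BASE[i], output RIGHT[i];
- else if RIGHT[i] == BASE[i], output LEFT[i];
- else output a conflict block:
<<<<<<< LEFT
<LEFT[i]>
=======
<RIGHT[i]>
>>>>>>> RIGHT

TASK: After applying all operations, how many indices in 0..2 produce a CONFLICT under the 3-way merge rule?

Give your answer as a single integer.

Answer: 2

Derivation:
Final LEFT:  [kilo, kilo, charlie]
Final RIGHT: [alpha, hotel, juliet]
i=0: BASE=delta L=kilo R=alpha all differ -> CONFLICT
i=1: BASE=bravo L=kilo R=hotel all differ -> CONFLICT
i=2: L=charlie, R=juliet=BASE -> take LEFT -> charlie
Conflict count: 2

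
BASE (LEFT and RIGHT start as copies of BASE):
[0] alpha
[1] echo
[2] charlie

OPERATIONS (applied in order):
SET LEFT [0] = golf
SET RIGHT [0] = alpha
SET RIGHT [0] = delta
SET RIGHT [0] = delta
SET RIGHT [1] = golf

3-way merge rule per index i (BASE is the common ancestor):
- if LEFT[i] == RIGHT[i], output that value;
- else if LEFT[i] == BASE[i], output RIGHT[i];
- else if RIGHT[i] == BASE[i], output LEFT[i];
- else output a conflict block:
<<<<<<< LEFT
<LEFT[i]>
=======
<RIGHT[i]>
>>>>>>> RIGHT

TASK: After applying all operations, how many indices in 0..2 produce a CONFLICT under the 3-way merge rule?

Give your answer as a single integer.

Answer: 1

Derivation:
Final LEFT:  [golf, echo, charlie]
Final RIGHT: [delta, golf, charlie]
i=0: BASE=alpha L=golf R=delta all differ -> CONFLICT
i=1: L=echo=BASE, R=golf -> take RIGHT -> golf
i=2: L=charlie R=charlie -> agree -> charlie
Conflict count: 1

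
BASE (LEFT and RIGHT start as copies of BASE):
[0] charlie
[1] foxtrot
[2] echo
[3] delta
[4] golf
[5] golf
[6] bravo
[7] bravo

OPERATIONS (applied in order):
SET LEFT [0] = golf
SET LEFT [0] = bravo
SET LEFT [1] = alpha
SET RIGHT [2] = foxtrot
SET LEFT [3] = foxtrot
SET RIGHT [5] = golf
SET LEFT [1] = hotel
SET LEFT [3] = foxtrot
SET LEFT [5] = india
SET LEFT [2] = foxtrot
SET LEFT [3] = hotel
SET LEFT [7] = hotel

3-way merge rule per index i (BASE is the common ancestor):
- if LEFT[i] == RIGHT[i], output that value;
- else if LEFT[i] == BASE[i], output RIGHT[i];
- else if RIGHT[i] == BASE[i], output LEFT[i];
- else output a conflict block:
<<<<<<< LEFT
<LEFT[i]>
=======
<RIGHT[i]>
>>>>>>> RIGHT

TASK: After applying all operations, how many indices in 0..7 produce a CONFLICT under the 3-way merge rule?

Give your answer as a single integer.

Final LEFT:  [bravo, hotel, foxtrot, hotel, golf, india, bravo, hotel]
Final RIGHT: [charlie, foxtrot, foxtrot, delta, golf, golf, bravo, bravo]
i=0: L=bravo, R=charlie=BASE -> take LEFT -> bravo
i=1: L=hotel, R=foxtrot=BASE -> take LEFT -> hotel
i=2: L=foxtrot R=foxtrot -> agree -> foxtrot
i=3: L=hotel, R=delta=BASE -> take LEFT -> hotel
i=4: L=golf R=golf -> agree -> golf
i=5: L=india, R=golf=BASE -> take LEFT -> india
i=6: L=bravo R=bravo -> agree -> bravo
i=7: L=hotel, R=bravo=BASE -> take LEFT -> hotel
Conflict count: 0

Answer: 0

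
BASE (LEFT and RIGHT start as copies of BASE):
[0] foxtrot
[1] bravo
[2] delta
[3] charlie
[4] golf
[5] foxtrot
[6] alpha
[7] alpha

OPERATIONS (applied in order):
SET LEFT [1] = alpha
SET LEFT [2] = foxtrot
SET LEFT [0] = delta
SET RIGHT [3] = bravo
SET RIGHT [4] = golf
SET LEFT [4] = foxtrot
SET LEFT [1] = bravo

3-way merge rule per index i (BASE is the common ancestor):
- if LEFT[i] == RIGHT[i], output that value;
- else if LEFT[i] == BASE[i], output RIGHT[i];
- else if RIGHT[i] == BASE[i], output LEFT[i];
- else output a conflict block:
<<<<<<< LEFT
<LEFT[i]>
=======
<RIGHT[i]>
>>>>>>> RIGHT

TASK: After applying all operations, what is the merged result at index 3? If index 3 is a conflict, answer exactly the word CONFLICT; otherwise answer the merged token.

Final LEFT:  [delta, bravo, foxtrot, charlie, foxtrot, foxtrot, alpha, alpha]
Final RIGHT: [foxtrot, bravo, delta, bravo, golf, foxtrot, alpha, alpha]
i=0: L=delta, R=foxtrot=BASE -> take LEFT -> delta
i=1: L=bravo R=bravo -> agree -> bravo
i=2: L=foxtrot, R=delta=BASE -> take LEFT -> foxtrot
i=3: L=charlie=BASE, R=bravo -> take RIGHT -> bravo
i=4: L=foxtrot, R=golf=BASE -> take LEFT -> foxtrot
i=5: L=foxtrot R=foxtrot -> agree -> foxtrot
i=6: L=alpha R=alpha -> agree -> alpha
i=7: L=alpha R=alpha -> agree -> alpha
Index 3 -> bravo

Answer: bravo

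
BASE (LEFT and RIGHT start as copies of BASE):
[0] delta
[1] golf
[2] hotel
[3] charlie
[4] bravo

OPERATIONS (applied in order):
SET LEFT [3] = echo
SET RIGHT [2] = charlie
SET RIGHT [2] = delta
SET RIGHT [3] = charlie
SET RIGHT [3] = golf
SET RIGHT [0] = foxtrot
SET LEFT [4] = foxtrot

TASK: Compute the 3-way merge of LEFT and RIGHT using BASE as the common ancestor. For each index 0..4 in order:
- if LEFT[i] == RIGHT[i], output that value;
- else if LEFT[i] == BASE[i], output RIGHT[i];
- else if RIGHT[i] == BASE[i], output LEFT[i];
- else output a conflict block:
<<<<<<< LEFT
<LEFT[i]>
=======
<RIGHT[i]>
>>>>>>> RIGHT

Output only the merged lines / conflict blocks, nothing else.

Answer: foxtrot
golf
delta
<<<<<<< LEFT
echo
=======
golf
>>>>>>> RIGHT
foxtrot

Derivation:
Final LEFT:  [delta, golf, hotel, echo, foxtrot]
Final RIGHT: [foxtrot, golf, delta, golf, bravo]
i=0: L=delta=BASE, R=foxtrot -> take RIGHT -> foxtrot
i=1: L=golf R=golf -> agree -> golf
i=2: L=hotel=BASE, R=delta -> take RIGHT -> delta
i=3: BASE=charlie L=echo R=golf all differ -> CONFLICT
i=4: L=foxtrot, R=bravo=BASE -> take LEFT -> foxtrot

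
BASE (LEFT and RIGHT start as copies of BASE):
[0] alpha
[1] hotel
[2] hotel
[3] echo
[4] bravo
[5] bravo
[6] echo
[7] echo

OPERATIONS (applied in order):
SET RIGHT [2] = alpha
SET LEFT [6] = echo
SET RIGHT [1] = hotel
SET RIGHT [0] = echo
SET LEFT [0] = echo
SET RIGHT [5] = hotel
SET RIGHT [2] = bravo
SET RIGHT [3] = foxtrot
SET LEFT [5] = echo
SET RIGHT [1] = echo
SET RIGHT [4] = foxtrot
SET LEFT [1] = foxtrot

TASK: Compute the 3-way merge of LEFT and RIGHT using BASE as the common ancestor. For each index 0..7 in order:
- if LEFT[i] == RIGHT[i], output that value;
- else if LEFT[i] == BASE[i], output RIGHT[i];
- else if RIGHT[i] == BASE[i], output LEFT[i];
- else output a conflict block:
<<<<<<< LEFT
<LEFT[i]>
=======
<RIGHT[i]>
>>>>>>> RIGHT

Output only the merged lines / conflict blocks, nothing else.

Answer: echo
<<<<<<< LEFT
foxtrot
=======
echo
>>>>>>> RIGHT
bravo
foxtrot
foxtrot
<<<<<<< LEFT
echo
=======
hotel
>>>>>>> RIGHT
echo
echo

Derivation:
Final LEFT:  [echo, foxtrot, hotel, echo, bravo, echo, echo, echo]
Final RIGHT: [echo, echo, bravo, foxtrot, foxtrot, hotel, echo, echo]
i=0: L=echo R=echo -> agree -> echo
i=1: BASE=hotel L=foxtrot R=echo all differ -> CONFLICT
i=2: L=hotel=BASE, R=bravo -> take RIGHT -> bravo
i=3: L=echo=BASE, R=foxtrot -> take RIGHT -> foxtrot
i=4: L=bravo=BASE, R=foxtrot -> take RIGHT -> foxtrot
i=5: BASE=bravo L=echo R=hotel all differ -> CONFLICT
i=6: L=echo R=echo -> agree -> echo
i=7: L=echo R=echo -> agree -> echo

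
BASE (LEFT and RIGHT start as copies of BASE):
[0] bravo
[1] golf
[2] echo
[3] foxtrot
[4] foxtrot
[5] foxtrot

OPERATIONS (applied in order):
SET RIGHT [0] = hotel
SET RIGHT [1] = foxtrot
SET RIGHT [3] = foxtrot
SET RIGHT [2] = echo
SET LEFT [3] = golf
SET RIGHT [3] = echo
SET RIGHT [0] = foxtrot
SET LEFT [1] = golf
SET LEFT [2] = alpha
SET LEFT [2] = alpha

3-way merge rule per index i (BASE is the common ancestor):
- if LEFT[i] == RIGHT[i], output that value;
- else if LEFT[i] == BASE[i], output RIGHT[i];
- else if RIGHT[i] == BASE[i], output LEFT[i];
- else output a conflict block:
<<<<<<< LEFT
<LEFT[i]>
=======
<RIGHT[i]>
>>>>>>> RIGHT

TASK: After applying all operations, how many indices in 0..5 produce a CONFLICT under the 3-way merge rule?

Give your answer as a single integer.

Final LEFT:  [bravo, golf, alpha, golf, foxtrot, foxtrot]
Final RIGHT: [foxtrot, foxtrot, echo, echo, foxtrot, foxtrot]
i=0: L=bravo=BASE, R=foxtrot -> take RIGHT -> foxtrot
i=1: L=golf=BASE, R=foxtrot -> take RIGHT -> foxtrot
i=2: L=alpha, R=echo=BASE -> take LEFT -> alpha
i=3: BASE=foxtrot L=golf R=echo all differ -> CONFLICT
i=4: L=foxtrot R=foxtrot -> agree -> foxtrot
i=5: L=foxtrot R=foxtrot -> agree -> foxtrot
Conflict count: 1

Answer: 1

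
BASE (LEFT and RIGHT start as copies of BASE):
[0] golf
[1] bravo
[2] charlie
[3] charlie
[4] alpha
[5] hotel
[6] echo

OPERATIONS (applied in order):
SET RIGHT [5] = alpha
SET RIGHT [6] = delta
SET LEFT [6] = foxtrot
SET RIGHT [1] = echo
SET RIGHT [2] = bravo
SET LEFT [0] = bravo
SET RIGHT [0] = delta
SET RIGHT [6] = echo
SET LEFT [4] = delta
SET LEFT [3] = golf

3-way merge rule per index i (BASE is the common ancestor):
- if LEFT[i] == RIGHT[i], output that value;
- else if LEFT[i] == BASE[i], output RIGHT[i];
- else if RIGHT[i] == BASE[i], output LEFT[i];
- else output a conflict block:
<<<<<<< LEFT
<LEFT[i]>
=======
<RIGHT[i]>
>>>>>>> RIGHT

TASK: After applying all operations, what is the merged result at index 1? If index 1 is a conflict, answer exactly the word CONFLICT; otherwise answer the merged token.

Answer: echo

Derivation:
Final LEFT:  [bravo, bravo, charlie, golf, delta, hotel, foxtrot]
Final RIGHT: [delta, echo, bravo, charlie, alpha, alpha, echo]
i=0: BASE=golf L=bravo R=delta all differ -> CONFLICT
i=1: L=bravo=BASE, R=echo -> take RIGHT -> echo
i=2: L=charlie=BASE, R=bravo -> take RIGHT -> bravo
i=3: L=golf, R=charlie=BASE -> take LEFT -> golf
i=4: L=delta, R=alpha=BASE -> take LEFT -> delta
i=5: L=hotel=BASE, R=alpha -> take RIGHT -> alpha
i=6: L=foxtrot, R=echo=BASE -> take LEFT -> foxtrot
Index 1 -> echo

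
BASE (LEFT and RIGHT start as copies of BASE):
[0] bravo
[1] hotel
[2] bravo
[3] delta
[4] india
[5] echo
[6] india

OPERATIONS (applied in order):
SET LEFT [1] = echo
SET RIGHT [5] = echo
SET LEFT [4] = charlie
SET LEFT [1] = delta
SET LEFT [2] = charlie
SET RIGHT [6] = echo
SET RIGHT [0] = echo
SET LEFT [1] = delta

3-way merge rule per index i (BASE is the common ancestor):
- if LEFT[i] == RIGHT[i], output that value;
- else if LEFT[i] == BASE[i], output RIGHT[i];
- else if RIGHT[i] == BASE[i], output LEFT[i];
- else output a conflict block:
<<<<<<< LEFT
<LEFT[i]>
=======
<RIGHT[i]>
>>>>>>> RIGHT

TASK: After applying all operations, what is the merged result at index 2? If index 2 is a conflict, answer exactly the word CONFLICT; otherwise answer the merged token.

Final LEFT:  [bravo, delta, charlie, delta, charlie, echo, india]
Final RIGHT: [echo, hotel, bravo, delta, india, echo, echo]
i=0: L=bravo=BASE, R=echo -> take RIGHT -> echo
i=1: L=delta, R=hotel=BASE -> take LEFT -> delta
i=2: L=charlie, R=bravo=BASE -> take LEFT -> charlie
i=3: L=delta R=delta -> agree -> delta
i=4: L=charlie, R=india=BASE -> take LEFT -> charlie
i=5: L=echo R=echo -> agree -> echo
i=6: L=india=BASE, R=echo -> take RIGHT -> echo
Index 2 -> charlie

Answer: charlie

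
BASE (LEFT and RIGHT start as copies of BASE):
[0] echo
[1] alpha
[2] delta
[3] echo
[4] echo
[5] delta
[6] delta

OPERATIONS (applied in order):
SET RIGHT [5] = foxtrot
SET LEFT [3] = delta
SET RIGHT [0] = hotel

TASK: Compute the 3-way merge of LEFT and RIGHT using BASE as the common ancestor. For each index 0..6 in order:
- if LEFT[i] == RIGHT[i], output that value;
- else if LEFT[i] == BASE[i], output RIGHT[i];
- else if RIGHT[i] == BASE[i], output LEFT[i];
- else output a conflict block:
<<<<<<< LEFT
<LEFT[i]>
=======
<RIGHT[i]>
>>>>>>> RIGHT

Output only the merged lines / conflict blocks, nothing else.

Answer: hotel
alpha
delta
delta
echo
foxtrot
delta

Derivation:
Final LEFT:  [echo, alpha, delta, delta, echo, delta, delta]
Final RIGHT: [hotel, alpha, delta, echo, echo, foxtrot, delta]
i=0: L=echo=BASE, R=hotel -> take RIGHT -> hotel
i=1: L=alpha R=alpha -> agree -> alpha
i=2: L=delta R=delta -> agree -> delta
i=3: L=delta, R=echo=BASE -> take LEFT -> delta
i=4: L=echo R=echo -> agree -> echo
i=5: L=delta=BASE, R=foxtrot -> take RIGHT -> foxtrot
i=6: L=delta R=delta -> agree -> delta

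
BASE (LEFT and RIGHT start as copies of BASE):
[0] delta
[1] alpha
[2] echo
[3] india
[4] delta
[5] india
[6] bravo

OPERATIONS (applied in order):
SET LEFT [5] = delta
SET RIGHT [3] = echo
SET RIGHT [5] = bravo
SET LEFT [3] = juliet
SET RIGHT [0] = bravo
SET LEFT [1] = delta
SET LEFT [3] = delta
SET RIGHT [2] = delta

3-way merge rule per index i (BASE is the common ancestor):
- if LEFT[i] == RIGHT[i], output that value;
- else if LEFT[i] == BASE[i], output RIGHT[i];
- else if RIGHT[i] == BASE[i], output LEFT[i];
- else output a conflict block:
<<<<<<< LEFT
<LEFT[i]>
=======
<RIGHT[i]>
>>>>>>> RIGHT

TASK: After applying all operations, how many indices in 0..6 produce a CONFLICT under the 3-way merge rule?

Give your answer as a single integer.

Final LEFT:  [delta, delta, echo, delta, delta, delta, bravo]
Final RIGHT: [bravo, alpha, delta, echo, delta, bravo, bravo]
i=0: L=delta=BASE, R=bravo -> take RIGHT -> bravo
i=1: L=delta, R=alpha=BASE -> take LEFT -> delta
i=2: L=echo=BASE, R=delta -> take RIGHT -> delta
i=3: BASE=india L=delta R=echo all differ -> CONFLICT
i=4: L=delta R=delta -> agree -> delta
i=5: BASE=india L=delta R=bravo all differ -> CONFLICT
i=6: L=bravo R=bravo -> agree -> bravo
Conflict count: 2

Answer: 2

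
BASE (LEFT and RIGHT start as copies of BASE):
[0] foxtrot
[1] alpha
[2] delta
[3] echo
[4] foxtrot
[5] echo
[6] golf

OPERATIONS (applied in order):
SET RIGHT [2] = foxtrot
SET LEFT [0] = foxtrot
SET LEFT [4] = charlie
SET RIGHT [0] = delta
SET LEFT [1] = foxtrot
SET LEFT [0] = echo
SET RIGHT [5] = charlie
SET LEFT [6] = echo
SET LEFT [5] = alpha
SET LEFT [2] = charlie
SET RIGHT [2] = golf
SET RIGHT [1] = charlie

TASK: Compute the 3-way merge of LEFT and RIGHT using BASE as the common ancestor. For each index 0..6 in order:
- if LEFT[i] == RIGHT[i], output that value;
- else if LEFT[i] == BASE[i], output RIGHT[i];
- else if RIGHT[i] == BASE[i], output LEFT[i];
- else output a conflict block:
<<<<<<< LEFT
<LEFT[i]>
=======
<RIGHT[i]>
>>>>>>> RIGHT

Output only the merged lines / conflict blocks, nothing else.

Answer: <<<<<<< LEFT
echo
=======
delta
>>>>>>> RIGHT
<<<<<<< LEFT
foxtrot
=======
charlie
>>>>>>> RIGHT
<<<<<<< LEFT
charlie
=======
golf
>>>>>>> RIGHT
echo
charlie
<<<<<<< LEFT
alpha
=======
charlie
>>>>>>> RIGHT
echo

Derivation:
Final LEFT:  [echo, foxtrot, charlie, echo, charlie, alpha, echo]
Final RIGHT: [delta, charlie, golf, echo, foxtrot, charlie, golf]
i=0: BASE=foxtrot L=echo R=delta all differ -> CONFLICT
i=1: BASE=alpha L=foxtrot R=charlie all differ -> CONFLICT
i=2: BASE=delta L=charlie R=golf all differ -> CONFLICT
i=3: L=echo R=echo -> agree -> echo
i=4: L=charlie, R=foxtrot=BASE -> take LEFT -> charlie
i=5: BASE=echo L=alpha R=charlie all differ -> CONFLICT
i=6: L=echo, R=golf=BASE -> take LEFT -> echo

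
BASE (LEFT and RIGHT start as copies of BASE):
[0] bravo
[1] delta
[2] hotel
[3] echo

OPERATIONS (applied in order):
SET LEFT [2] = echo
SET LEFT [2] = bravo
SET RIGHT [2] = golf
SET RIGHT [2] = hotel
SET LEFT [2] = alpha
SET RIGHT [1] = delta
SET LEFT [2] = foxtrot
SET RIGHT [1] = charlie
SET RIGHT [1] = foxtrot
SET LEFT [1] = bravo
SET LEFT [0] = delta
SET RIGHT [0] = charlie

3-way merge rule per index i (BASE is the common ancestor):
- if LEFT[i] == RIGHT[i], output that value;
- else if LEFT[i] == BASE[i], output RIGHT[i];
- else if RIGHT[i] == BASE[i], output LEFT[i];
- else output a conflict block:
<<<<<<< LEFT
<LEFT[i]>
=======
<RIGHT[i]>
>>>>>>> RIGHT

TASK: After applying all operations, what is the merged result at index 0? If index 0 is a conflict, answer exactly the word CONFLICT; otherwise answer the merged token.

Final LEFT:  [delta, bravo, foxtrot, echo]
Final RIGHT: [charlie, foxtrot, hotel, echo]
i=0: BASE=bravo L=delta R=charlie all differ -> CONFLICT
i=1: BASE=delta L=bravo R=foxtrot all differ -> CONFLICT
i=2: L=foxtrot, R=hotel=BASE -> take LEFT -> foxtrot
i=3: L=echo R=echo -> agree -> echo
Index 0 -> CONFLICT

Answer: CONFLICT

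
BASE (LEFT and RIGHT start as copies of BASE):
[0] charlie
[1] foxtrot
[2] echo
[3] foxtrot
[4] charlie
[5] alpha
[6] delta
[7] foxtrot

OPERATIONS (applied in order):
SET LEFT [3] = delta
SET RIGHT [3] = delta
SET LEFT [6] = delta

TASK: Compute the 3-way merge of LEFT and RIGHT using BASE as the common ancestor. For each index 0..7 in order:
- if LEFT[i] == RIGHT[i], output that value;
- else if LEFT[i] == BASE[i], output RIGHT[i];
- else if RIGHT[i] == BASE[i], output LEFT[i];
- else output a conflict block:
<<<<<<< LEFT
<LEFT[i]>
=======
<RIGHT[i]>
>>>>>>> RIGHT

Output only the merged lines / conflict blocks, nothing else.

Answer: charlie
foxtrot
echo
delta
charlie
alpha
delta
foxtrot

Derivation:
Final LEFT:  [charlie, foxtrot, echo, delta, charlie, alpha, delta, foxtrot]
Final RIGHT: [charlie, foxtrot, echo, delta, charlie, alpha, delta, foxtrot]
i=0: L=charlie R=charlie -> agree -> charlie
i=1: L=foxtrot R=foxtrot -> agree -> foxtrot
i=2: L=echo R=echo -> agree -> echo
i=3: L=delta R=delta -> agree -> delta
i=4: L=charlie R=charlie -> agree -> charlie
i=5: L=alpha R=alpha -> agree -> alpha
i=6: L=delta R=delta -> agree -> delta
i=7: L=foxtrot R=foxtrot -> agree -> foxtrot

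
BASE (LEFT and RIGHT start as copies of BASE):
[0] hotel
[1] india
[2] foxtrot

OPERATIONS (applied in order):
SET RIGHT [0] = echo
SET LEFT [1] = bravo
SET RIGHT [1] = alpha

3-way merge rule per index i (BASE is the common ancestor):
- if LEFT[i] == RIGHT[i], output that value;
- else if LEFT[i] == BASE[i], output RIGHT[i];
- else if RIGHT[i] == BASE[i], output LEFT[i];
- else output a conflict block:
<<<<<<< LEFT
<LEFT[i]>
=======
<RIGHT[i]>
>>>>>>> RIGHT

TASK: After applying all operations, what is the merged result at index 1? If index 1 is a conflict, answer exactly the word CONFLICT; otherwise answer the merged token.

Final LEFT:  [hotel, bravo, foxtrot]
Final RIGHT: [echo, alpha, foxtrot]
i=0: L=hotel=BASE, R=echo -> take RIGHT -> echo
i=1: BASE=india L=bravo R=alpha all differ -> CONFLICT
i=2: L=foxtrot R=foxtrot -> agree -> foxtrot
Index 1 -> CONFLICT

Answer: CONFLICT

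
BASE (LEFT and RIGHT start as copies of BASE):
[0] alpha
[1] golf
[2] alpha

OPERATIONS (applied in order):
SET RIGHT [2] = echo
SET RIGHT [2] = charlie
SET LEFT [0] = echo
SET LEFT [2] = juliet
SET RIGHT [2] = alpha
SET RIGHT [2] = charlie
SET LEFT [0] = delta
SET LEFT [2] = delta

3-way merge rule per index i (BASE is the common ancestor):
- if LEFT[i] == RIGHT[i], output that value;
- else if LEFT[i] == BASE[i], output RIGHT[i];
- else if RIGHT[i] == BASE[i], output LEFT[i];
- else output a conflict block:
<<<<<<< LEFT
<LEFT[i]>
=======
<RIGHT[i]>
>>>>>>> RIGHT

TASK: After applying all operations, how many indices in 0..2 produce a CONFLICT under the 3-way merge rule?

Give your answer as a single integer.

Answer: 1

Derivation:
Final LEFT:  [delta, golf, delta]
Final RIGHT: [alpha, golf, charlie]
i=0: L=delta, R=alpha=BASE -> take LEFT -> delta
i=1: L=golf R=golf -> agree -> golf
i=2: BASE=alpha L=delta R=charlie all differ -> CONFLICT
Conflict count: 1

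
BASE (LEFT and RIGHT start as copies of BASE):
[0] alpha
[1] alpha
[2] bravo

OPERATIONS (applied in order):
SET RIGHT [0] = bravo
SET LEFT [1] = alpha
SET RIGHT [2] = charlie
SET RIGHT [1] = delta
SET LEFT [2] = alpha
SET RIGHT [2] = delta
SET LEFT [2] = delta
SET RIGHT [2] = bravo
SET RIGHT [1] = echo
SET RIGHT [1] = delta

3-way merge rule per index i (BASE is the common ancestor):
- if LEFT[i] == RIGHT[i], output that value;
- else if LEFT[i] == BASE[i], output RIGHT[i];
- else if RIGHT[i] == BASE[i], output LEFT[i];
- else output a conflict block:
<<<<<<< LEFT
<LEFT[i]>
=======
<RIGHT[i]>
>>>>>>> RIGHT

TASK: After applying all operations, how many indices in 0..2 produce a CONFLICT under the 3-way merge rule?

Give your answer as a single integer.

Final LEFT:  [alpha, alpha, delta]
Final RIGHT: [bravo, delta, bravo]
i=0: L=alpha=BASE, R=bravo -> take RIGHT -> bravo
i=1: L=alpha=BASE, R=delta -> take RIGHT -> delta
i=2: L=delta, R=bravo=BASE -> take LEFT -> delta
Conflict count: 0

Answer: 0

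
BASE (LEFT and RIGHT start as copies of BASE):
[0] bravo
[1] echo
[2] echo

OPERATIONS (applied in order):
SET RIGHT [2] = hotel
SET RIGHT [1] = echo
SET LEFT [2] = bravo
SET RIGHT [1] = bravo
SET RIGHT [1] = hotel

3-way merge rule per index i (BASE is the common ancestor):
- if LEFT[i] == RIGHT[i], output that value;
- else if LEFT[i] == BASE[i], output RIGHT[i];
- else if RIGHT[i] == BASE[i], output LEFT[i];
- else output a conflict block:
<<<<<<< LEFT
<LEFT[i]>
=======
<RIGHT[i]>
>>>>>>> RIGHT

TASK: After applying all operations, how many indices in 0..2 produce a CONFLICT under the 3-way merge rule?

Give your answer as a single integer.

Answer: 1

Derivation:
Final LEFT:  [bravo, echo, bravo]
Final RIGHT: [bravo, hotel, hotel]
i=0: L=bravo R=bravo -> agree -> bravo
i=1: L=echo=BASE, R=hotel -> take RIGHT -> hotel
i=2: BASE=echo L=bravo R=hotel all differ -> CONFLICT
Conflict count: 1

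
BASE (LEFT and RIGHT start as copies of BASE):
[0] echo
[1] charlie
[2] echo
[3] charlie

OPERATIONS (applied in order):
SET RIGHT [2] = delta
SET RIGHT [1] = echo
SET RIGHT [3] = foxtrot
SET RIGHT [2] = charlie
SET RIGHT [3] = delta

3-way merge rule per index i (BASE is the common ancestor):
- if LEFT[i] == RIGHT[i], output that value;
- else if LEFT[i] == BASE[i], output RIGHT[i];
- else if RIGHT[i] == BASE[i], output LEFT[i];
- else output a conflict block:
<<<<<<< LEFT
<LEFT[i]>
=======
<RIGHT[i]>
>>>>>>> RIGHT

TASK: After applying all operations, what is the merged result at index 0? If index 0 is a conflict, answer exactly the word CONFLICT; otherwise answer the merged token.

Final LEFT:  [echo, charlie, echo, charlie]
Final RIGHT: [echo, echo, charlie, delta]
i=0: L=echo R=echo -> agree -> echo
i=1: L=charlie=BASE, R=echo -> take RIGHT -> echo
i=2: L=echo=BASE, R=charlie -> take RIGHT -> charlie
i=3: L=charlie=BASE, R=delta -> take RIGHT -> delta
Index 0 -> echo

Answer: echo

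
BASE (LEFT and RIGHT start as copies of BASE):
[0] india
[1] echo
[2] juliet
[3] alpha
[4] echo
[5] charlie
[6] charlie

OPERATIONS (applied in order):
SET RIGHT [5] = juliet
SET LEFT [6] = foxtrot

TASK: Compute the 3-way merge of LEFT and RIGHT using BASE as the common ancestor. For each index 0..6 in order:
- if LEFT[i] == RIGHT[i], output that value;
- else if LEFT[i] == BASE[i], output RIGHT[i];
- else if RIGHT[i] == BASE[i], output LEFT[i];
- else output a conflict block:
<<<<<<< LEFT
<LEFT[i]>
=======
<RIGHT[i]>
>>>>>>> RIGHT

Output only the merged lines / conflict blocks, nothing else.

Answer: india
echo
juliet
alpha
echo
juliet
foxtrot

Derivation:
Final LEFT:  [india, echo, juliet, alpha, echo, charlie, foxtrot]
Final RIGHT: [india, echo, juliet, alpha, echo, juliet, charlie]
i=0: L=india R=india -> agree -> india
i=1: L=echo R=echo -> agree -> echo
i=2: L=juliet R=juliet -> agree -> juliet
i=3: L=alpha R=alpha -> agree -> alpha
i=4: L=echo R=echo -> agree -> echo
i=5: L=charlie=BASE, R=juliet -> take RIGHT -> juliet
i=6: L=foxtrot, R=charlie=BASE -> take LEFT -> foxtrot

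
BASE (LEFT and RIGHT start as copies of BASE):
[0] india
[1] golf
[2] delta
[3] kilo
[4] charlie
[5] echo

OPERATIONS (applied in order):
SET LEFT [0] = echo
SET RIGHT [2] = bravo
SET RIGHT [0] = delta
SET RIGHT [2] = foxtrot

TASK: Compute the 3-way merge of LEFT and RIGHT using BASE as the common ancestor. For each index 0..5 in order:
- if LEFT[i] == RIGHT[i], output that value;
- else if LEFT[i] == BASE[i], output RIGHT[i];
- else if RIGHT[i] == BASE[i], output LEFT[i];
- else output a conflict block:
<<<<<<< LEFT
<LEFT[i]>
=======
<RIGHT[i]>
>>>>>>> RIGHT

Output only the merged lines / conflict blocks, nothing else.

Answer: <<<<<<< LEFT
echo
=======
delta
>>>>>>> RIGHT
golf
foxtrot
kilo
charlie
echo

Derivation:
Final LEFT:  [echo, golf, delta, kilo, charlie, echo]
Final RIGHT: [delta, golf, foxtrot, kilo, charlie, echo]
i=0: BASE=india L=echo R=delta all differ -> CONFLICT
i=1: L=golf R=golf -> agree -> golf
i=2: L=delta=BASE, R=foxtrot -> take RIGHT -> foxtrot
i=3: L=kilo R=kilo -> agree -> kilo
i=4: L=charlie R=charlie -> agree -> charlie
i=5: L=echo R=echo -> agree -> echo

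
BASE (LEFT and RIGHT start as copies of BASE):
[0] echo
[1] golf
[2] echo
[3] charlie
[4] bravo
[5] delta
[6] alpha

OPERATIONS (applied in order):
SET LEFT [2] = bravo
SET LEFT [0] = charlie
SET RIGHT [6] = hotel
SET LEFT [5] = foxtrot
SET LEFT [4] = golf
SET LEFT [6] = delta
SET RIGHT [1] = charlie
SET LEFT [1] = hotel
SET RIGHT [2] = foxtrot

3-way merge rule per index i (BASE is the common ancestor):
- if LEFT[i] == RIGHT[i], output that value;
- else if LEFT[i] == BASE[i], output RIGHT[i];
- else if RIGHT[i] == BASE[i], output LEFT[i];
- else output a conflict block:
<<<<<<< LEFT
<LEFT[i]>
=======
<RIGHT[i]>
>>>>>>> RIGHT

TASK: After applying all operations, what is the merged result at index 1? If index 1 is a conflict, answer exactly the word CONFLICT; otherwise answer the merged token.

Answer: CONFLICT

Derivation:
Final LEFT:  [charlie, hotel, bravo, charlie, golf, foxtrot, delta]
Final RIGHT: [echo, charlie, foxtrot, charlie, bravo, delta, hotel]
i=0: L=charlie, R=echo=BASE -> take LEFT -> charlie
i=1: BASE=golf L=hotel R=charlie all differ -> CONFLICT
i=2: BASE=echo L=bravo R=foxtrot all differ -> CONFLICT
i=3: L=charlie R=charlie -> agree -> charlie
i=4: L=golf, R=bravo=BASE -> take LEFT -> golf
i=5: L=foxtrot, R=delta=BASE -> take LEFT -> foxtrot
i=6: BASE=alpha L=delta R=hotel all differ -> CONFLICT
Index 1 -> CONFLICT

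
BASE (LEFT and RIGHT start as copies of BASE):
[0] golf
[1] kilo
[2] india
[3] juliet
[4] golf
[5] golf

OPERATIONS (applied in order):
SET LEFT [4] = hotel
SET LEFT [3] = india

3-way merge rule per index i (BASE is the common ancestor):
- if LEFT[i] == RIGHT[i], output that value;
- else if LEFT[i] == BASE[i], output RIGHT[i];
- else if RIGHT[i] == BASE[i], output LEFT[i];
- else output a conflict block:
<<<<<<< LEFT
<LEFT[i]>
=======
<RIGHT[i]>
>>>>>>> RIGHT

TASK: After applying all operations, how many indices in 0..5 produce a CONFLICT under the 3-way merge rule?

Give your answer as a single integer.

Final LEFT:  [golf, kilo, india, india, hotel, golf]
Final RIGHT: [golf, kilo, india, juliet, golf, golf]
i=0: L=golf R=golf -> agree -> golf
i=1: L=kilo R=kilo -> agree -> kilo
i=2: L=india R=india -> agree -> india
i=3: L=india, R=juliet=BASE -> take LEFT -> india
i=4: L=hotel, R=golf=BASE -> take LEFT -> hotel
i=5: L=golf R=golf -> agree -> golf
Conflict count: 0

Answer: 0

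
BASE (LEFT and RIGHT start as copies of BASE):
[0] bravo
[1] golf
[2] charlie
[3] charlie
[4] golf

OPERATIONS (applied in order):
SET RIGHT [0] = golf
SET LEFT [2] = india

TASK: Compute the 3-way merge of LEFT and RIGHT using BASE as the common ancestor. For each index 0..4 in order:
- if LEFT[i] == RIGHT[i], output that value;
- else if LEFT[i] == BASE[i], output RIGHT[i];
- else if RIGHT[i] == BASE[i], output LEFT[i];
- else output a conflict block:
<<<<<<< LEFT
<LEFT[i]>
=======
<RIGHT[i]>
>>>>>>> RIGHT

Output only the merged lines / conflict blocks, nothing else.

Answer: golf
golf
india
charlie
golf

Derivation:
Final LEFT:  [bravo, golf, india, charlie, golf]
Final RIGHT: [golf, golf, charlie, charlie, golf]
i=0: L=bravo=BASE, R=golf -> take RIGHT -> golf
i=1: L=golf R=golf -> agree -> golf
i=2: L=india, R=charlie=BASE -> take LEFT -> india
i=3: L=charlie R=charlie -> agree -> charlie
i=4: L=golf R=golf -> agree -> golf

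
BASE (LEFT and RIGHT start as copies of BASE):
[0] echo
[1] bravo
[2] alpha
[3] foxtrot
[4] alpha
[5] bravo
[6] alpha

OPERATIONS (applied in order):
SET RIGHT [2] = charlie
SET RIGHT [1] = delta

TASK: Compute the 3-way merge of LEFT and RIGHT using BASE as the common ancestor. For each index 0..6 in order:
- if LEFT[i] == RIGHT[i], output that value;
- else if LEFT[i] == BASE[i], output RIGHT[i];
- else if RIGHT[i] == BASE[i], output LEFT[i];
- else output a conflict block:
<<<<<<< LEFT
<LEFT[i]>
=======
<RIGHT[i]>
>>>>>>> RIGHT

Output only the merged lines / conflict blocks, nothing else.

Final LEFT:  [echo, bravo, alpha, foxtrot, alpha, bravo, alpha]
Final RIGHT: [echo, delta, charlie, foxtrot, alpha, bravo, alpha]
i=0: L=echo R=echo -> agree -> echo
i=1: L=bravo=BASE, R=delta -> take RIGHT -> delta
i=2: L=alpha=BASE, R=charlie -> take RIGHT -> charlie
i=3: L=foxtrot R=foxtrot -> agree -> foxtrot
i=4: L=alpha R=alpha -> agree -> alpha
i=5: L=bravo R=bravo -> agree -> bravo
i=6: L=alpha R=alpha -> agree -> alpha

Answer: echo
delta
charlie
foxtrot
alpha
bravo
alpha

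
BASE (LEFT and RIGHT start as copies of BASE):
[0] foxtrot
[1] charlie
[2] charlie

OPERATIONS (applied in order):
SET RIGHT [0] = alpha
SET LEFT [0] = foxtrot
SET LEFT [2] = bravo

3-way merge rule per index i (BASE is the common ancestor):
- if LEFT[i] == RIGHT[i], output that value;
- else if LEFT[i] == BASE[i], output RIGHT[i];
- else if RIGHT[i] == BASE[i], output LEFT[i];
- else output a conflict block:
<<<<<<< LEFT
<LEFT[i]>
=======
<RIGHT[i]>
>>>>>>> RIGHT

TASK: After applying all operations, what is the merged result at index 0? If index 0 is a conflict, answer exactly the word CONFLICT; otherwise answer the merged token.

Answer: alpha

Derivation:
Final LEFT:  [foxtrot, charlie, bravo]
Final RIGHT: [alpha, charlie, charlie]
i=0: L=foxtrot=BASE, R=alpha -> take RIGHT -> alpha
i=1: L=charlie R=charlie -> agree -> charlie
i=2: L=bravo, R=charlie=BASE -> take LEFT -> bravo
Index 0 -> alpha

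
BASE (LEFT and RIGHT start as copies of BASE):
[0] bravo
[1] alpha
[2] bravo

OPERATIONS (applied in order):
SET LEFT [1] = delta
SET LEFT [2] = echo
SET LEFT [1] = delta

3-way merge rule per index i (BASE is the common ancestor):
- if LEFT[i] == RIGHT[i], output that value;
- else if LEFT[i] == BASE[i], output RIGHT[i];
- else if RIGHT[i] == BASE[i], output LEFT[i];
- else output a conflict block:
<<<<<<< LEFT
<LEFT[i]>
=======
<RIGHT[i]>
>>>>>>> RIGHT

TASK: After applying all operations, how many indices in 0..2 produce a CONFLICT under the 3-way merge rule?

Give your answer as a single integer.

Answer: 0

Derivation:
Final LEFT:  [bravo, delta, echo]
Final RIGHT: [bravo, alpha, bravo]
i=0: L=bravo R=bravo -> agree -> bravo
i=1: L=delta, R=alpha=BASE -> take LEFT -> delta
i=2: L=echo, R=bravo=BASE -> take LEFT -> echo
Conflict count: 0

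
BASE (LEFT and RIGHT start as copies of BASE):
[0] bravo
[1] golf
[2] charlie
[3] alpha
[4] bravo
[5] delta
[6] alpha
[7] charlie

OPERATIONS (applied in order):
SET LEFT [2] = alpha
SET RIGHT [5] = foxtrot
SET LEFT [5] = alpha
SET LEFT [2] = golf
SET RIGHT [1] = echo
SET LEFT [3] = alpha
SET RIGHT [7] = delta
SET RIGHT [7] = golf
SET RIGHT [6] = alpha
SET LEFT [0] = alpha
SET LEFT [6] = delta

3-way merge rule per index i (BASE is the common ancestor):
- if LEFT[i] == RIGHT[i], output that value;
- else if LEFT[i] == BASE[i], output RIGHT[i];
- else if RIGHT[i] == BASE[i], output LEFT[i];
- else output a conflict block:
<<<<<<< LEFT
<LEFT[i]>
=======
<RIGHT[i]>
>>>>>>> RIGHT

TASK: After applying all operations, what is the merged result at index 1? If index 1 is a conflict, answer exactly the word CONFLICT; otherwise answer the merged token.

Final LEFT:  [alpha, golf, golf, alpha, bravo, alpha, delta, charlie]
Final RIGHT: [bravo, echo, charlie, alpha, bravo, foxtrot, alpha, golf]
i=0: L=alpha, R=bravo=BASE -> take LEFT -> alpha
i=1: L=golf=BASE, R=echo -> take RIGHT -> echo
i=2: L=golf, R=charlie=BASE -> take LEFT -> golf
i=3: L=alpha R=alpha -> agree -> alpha
i=4: L=bravo R=bravo -> agree -> bravo
i=5: BASE=delta L=alpha R=foxtrot all differ -> CONFLICT
i=6: L=delta, R=alpha=BASE -> take LEFT -> delta
i=7: L=charlie=BASE, R=golf -> take RIGHT -> golf
Index 1 -> echo

Answer: echo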